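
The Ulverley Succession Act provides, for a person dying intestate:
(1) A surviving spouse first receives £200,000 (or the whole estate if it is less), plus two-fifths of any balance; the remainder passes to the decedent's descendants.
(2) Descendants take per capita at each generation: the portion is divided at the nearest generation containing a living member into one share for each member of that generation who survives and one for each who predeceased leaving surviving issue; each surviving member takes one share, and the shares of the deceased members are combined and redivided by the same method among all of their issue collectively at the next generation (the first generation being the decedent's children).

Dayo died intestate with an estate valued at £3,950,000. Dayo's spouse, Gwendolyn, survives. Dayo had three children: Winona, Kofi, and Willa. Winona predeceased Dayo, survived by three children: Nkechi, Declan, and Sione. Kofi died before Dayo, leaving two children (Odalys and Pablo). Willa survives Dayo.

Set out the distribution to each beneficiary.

Gwendolyn: £1,700,000; Nkechi: £300,000; Declan: £300,000; Sione: £300,000; Odalys: £300,000; Pablo: £300,000; Willa: £750,000

Gwendolyn first takes £200,000, leaving a balance of £3,750,000. Gwendolyn then takes two-fifths of the balance (£1,500,000), for a total of £1,700,000. The remaining £2,250,000 passes to the descendants.
The descendants' portion (£2,250,000) is divided at the children's generation into 3 shares of £750,000. Willa takes £750,000. The 2 shares of the deceased (Winona and Kofi) are combined into a pool of £1,500,000.
That pool (£1,500,000) is divided at the grandchildren's generation equally among Nkechi, Declan, Sione, Odalys, and Pablo: £300,000 each.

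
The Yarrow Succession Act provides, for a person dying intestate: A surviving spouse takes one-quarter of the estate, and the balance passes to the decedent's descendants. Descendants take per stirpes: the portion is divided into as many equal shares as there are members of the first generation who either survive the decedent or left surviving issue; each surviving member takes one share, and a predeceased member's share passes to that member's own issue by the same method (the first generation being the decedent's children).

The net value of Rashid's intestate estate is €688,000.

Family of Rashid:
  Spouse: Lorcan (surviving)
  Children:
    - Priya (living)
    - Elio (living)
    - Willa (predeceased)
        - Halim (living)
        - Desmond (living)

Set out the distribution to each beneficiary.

Lorcan: €172,000; Priya: €172,000; Elio: €172,000; Halim: €86,000; Desmond: €86,000

Lorcan takes one-quarter of €688,000 = €172,000. The remaining €516,000 passes to the descendants.
The descendants' portion (€516,000) is divided into 3 shares of €172,000: Priya and Elio each take €172,000; Willa's €172,000 share passes to Willa's issue.
Willa's share (€172,000) is divided into 2 shares of €86,000: Halim and Desmond each take €86,000.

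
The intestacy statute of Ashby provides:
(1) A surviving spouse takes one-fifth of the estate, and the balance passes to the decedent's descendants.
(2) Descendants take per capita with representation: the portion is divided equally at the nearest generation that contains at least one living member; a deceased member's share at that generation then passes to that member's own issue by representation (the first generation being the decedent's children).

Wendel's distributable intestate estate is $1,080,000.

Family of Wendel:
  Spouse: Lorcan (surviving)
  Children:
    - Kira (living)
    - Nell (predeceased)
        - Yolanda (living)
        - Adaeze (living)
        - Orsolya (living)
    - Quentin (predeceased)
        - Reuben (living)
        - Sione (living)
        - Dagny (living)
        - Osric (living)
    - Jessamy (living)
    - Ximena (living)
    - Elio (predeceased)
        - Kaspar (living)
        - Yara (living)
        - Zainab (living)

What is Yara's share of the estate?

Yara receives $48,000.

Lorcan takes one-fifth of $1,080,000 = $216,000. The remaining $864,000 passes to the descendants.
The descendants' portion ($864,000) is divided into 6 shares of $144,000: Kira, Jessamy, and Ximena each take $144,000; Nell's $144,000 share passes to Nell's issue; Quentin's $144,000 share passes to Quentin's issue; Elio's $144,000 share passes to Elio's issue.
Nell's share ($144,000) is divided into 3 shares of $48,000: Yolanda, Adaeze, and Orsolya each take $48,000.
Quentin's share ($144,000) is divided into 4 shares of $36,000: Reuben, Sione, Dagny, and Osric each take $36,000.
Elio's share ($144,000) is divided into 3 shares of $48,000: Kaspar, Yara, and Zainab each take $48,000.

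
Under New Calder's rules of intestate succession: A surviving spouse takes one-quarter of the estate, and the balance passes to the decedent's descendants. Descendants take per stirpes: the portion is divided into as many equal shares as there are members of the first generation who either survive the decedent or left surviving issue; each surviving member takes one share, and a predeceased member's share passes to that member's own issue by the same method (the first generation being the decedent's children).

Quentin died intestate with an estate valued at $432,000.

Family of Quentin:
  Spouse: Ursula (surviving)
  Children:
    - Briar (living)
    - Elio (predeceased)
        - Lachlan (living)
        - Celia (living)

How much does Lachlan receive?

Ursula takes one-quarter of $432,000 = $108,000. The remaining $324,000 passes to the descendants.
The descendants' portion ($324,000) is divided into 2 shares of $162,000: Briar takes $162,000; Elio's $162,000 share passes to Elio's issue.
Elio's share ($162,000) is divided into 2 shares of $81,000: Lachlan and Celia each take $81,000.

Lachlan receives $81,000.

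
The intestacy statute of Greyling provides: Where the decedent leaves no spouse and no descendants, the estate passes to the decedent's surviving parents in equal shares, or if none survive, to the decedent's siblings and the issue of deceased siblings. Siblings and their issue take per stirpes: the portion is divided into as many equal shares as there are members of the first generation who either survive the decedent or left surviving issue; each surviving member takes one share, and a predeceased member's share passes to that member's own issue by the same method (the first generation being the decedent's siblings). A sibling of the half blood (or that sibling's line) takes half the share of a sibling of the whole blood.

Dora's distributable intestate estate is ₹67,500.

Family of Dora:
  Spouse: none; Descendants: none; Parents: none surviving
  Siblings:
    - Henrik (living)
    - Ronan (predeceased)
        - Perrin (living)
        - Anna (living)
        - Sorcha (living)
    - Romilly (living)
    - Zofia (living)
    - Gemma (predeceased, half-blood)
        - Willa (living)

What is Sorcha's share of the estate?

Sorcha receives ₹5,000.

The entire ₹67,500 passes to the siblings and their issue.
Counting each half-blood sibling's line as half a unit, there are 9/2 units in ₹67,500, so one unit is ₹15,000. Whole-blood lines (Henrik, Ronan, Romilly, and Zofia) take ₹15,000 each; half-blood lines (Gemma) take ₹7,500 each.
Ronan's share (₹15,000) is divided into 3 shares of ₹5,000: Perrin, Anna, and Sorcha each take ₹5,000.
Gemma's share (₹7,500) passes entirely to Willa.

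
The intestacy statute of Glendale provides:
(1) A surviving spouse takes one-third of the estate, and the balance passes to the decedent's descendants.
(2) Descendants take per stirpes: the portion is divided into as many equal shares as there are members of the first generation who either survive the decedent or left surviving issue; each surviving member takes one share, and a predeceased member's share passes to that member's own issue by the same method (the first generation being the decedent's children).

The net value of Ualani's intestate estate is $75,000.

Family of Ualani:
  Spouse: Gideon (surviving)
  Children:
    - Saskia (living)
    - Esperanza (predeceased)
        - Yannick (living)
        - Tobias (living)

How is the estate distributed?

Gideon takes one-third of $75,000 = $25,000. The remaining $50,000 passes to the descendants.
The descendants' portion ($50,000) is divided into 2 shares of $25,000: Saskia takes $25,000; Esperanza's $25,000 share passes to Esperanza's issue.
Esperanza's share ($25,000) is divided into 2 shares of $12,500: Yannick and Tobias each take $12,500.

Gideon: $25,000; Saskia: $25,000; Yannick: $12,500; Tobias: $12,500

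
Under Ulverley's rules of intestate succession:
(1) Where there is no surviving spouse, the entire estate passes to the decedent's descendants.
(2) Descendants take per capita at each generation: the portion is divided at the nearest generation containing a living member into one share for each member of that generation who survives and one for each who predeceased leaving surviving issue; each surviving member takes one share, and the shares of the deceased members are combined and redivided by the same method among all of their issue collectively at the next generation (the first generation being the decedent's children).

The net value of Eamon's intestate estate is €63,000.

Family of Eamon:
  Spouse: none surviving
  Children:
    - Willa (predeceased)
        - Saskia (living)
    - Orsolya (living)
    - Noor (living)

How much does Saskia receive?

The entire €63,000 passes to the descendants.
That amount (€63,000) is divided at the children's generation into 3 shares of €21,000. Orsolya and Noor each take €21,000. The remaining share for the deceased Willa (€21,000) is carried to the next generation.
That pool (€21,000) passes entirely to Saskia, the sole taker at the grandchildren's generation.

Saskia receives €21,000.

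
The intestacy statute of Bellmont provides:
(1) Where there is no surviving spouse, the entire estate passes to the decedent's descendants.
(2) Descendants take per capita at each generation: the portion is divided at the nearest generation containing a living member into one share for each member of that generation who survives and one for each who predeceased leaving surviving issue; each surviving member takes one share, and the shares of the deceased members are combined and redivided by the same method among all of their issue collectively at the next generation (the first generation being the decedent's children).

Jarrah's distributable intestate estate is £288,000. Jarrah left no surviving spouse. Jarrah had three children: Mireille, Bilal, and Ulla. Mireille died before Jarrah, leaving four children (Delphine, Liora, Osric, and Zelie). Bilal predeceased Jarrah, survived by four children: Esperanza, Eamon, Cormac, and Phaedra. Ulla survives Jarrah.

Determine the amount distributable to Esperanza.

Esperanza receives £24,000.

The entire £288,000 passes to the descendants.
That amount (£288,000) is divided at the children's generation into 3 shares of £96,000. Ulla takes £96,000. The 2 shares of the deceased (Mireille and Bilal) are combined into a pool of £192,000.
That pool (£192,000) is divided at the grandchildren's generation equally among Delphine, Liora, Osric, Zelie, Esperanza, Eamon, Cormac, and Phaedra: £24,000 each.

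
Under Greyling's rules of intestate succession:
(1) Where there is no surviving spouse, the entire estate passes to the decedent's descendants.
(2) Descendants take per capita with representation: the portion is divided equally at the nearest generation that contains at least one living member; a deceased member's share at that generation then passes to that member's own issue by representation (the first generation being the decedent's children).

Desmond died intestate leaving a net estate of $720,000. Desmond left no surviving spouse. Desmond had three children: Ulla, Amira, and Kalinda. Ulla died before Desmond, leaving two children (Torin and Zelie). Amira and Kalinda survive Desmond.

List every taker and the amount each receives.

The entire $720,000 passes to the descendants.
That amount ($720,000) is divided into 3 shares of $240,000: Amira and Kalinda each take $240,000; Ulla's $240,000 share passes to Ulla's issue.
Ulla's share ($240,000) is divided into 2 shares of $120,000: Torin and Zelie each take $120,000.

Torin: $120,000; Zelie: $120,000; Amira: $240,000; Kalinda: $240,000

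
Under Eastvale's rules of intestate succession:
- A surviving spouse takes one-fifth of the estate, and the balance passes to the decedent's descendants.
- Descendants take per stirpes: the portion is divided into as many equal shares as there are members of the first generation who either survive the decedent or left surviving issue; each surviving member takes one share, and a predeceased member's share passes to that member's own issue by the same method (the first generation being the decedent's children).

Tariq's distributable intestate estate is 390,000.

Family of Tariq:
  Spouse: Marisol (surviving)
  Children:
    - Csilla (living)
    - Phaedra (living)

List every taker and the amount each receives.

Marisol: 78,000; Csilla: 156,000; Phaedra: 156,000

Marisol takes one-fifth of 390,000 = 78,000. The remaining 312,000 passes to the descendants.
The descendants' portion (312,000) is divided into 2 shares of 156,000: Csilla and Phaedra each take 156,000.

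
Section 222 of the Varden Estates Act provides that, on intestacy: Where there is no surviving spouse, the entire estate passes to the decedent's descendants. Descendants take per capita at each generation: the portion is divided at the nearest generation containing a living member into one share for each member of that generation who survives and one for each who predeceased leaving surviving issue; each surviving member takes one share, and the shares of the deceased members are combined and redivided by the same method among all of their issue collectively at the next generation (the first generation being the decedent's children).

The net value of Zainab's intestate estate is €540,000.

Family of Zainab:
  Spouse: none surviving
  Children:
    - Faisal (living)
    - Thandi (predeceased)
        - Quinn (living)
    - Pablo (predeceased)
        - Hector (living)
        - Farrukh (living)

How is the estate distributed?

The entire €540,000 passes to the descendants.
That amount (€540,000) is divided at the children's generation into 3 shares of €180,000. Faisal takes €180,000. The 2 shares of the deceased (Thandi and Pablo) are combined into a pool of €360,000.
That pool (€360,000) is divided at the grandchildren's generation equally among Quinn, Hector, and Farrukh: €120,000 each.

Faisal: €180,000; Quinn: €120,000; Hector: €120,000; Farrukh: €120,000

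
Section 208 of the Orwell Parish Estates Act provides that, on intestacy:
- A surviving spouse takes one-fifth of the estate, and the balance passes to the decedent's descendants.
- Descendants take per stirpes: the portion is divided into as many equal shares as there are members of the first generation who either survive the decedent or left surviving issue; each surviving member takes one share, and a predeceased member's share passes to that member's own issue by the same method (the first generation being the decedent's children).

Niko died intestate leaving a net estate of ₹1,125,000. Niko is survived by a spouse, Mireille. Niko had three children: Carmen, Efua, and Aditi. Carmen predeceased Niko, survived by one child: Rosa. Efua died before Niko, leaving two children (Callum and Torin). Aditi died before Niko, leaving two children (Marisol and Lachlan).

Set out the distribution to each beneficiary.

Mireille takes one-fifth of ₹1,125,000 = ₹225,000. The remaining ₹900,000 passes to the descendants.
The descendants' portion (₹900,000) is divided into 3 shares of ₹300,000: Carmen's ₹300,000 share passes to Carmen's issue; Efua's ₹300,000 share passes to Efua's issue; Aditi's ₹300,000 share passes to Aditi's issue.
Carmen's share (₹300,000) passes entirely to Rosa.
Efua's share (₹300,000) is divided into 2 shares of ₹150,000: Callum and Torin each take ₹150,000.
Aditi's share (₹300,000) is divided into 2 shares of ₹150,000: Marisol and Lachlan each take ₹150,000.

Mireille: ₹225,000; Rosa: ₹300,000; Callum: ₹150,000; Torin: ₹150,000; Marisol: ₹150,000; Lachlan: ₹150,000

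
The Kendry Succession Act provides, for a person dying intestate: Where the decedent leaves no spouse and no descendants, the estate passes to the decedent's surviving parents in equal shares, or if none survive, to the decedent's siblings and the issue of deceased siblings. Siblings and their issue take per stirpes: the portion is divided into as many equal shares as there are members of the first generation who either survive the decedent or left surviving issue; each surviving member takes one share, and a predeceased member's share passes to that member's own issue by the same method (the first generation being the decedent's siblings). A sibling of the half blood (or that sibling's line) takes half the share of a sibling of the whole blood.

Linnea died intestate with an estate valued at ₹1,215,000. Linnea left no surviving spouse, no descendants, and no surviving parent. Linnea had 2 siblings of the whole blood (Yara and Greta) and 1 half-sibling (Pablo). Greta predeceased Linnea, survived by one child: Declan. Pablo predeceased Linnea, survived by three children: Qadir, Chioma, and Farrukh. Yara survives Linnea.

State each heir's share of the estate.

The entire ₹1,215,000 passes to the siblings and their issue.
Counting each half-blood sibling's line as half a unit, there are 5/2 units in ₹1,215,000, so one unit is ₹486,000. Whole-blood lines (Yara and Greta) take ₹486,000 each; half-blood lines (Pablo) take ₹243,000 each.
Greta's share (₹486,000) passes entirely to Declan.
Pablo's share (₹243,000) is divided into 3 shares of ₹81,000: Qadir, Chioma, and Farrukh each take ₹81,000.

Yara: ₹486,000; Declan: ₹486,000; Qadir: ₹81,000; Chioma: ₹81,000; Farrukh: ₹81,000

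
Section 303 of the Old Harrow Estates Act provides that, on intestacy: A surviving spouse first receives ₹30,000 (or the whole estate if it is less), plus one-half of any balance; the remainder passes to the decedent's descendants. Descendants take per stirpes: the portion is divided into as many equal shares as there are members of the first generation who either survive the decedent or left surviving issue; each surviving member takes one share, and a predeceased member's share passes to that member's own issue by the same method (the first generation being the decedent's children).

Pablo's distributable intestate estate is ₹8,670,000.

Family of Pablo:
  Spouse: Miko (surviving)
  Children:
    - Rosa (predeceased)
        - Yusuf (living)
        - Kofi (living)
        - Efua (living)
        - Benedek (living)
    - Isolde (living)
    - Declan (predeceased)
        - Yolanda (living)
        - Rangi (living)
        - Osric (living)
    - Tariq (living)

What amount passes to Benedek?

Miko first takes ₹30,000, leaving a balance of ₹8,640,000. Miko then takes one-half of the balance (₹4,320,000), for a total of ₹4,350,000. The remaining ₹4,320,000 passes to the descendants.
The descendants' portion (₹4,320,000) is divided into 4 shares of ₹1,080,000: Isolde and Tariq each take ₹1,080,000; Rosa's ₹1,080,000 share passes to Rosa's issue; Declan's ₹1,080,000 share passes to Declan's issue.
Rosa's share (₹1,080,000) is divided into 4 shares of ₹270,000: Yusuf, Kofi, Efua, and Benedek each take ₹270,000.
Declan's share (₹1,080,000) is divided into 3 shares of ₹360,000: Yolanda, Rangi, and Osric each take ₹360,000.

Benedek receives ₹270,000.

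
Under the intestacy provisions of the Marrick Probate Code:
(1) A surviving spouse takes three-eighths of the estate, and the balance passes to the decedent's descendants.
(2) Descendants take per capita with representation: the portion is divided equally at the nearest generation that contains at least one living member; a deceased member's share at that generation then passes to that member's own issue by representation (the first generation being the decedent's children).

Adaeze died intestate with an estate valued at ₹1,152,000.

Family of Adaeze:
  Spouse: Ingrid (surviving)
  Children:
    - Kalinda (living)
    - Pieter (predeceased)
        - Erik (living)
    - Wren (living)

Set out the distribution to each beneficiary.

Ingrid takes three-eighths of ₹1,152,000 = ₹432,000. The remaining ₹720,000 passes to the descendants.
The descendants' portion (₹720,000) is divided into 3 shares of ₹240,000: Kalinda and Wren each take ₹240,000; Pieter's ₹240,000 share passes to Pieter's issue.
Pieter's share (₹240,000) passes entirely to Erik.

Ingrid: ₹432,000; Kalinda: ₹240,000; Erik: ₹240,000; Wren: ₹240,000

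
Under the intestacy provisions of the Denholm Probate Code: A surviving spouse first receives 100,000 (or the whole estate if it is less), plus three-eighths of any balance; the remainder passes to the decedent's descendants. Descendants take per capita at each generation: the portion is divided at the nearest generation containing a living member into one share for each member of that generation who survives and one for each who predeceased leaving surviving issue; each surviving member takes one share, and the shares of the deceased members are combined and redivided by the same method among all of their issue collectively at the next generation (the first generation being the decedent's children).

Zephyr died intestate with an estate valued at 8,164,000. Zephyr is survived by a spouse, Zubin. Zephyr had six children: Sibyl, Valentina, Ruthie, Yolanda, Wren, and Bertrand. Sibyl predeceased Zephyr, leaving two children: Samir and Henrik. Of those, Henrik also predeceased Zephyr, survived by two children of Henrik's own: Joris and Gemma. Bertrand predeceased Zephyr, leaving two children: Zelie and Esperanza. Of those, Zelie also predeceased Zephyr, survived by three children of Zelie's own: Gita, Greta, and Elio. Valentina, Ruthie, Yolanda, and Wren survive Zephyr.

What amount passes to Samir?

Samir receives 420,000.

Zubin first takes 100,000, leaving a balance of 8,064,000. Zubin then takes three-eighths of the balance (3,024,000), for a total of 3,124,000. The remaining 5,040,000 passes to the descendants.
The descendants' portion (5,040,000) is divided at the children's generation into 6 shares of 840,000. Valentina, Ruthie, Yolanda, and Wren each take 840,000. The 2 shares of the deceased (Sibyl and Bertrand) are combined into a pool of 1,680,000.
That pool (1,680,000) is divided at the grandchildren's generation into 4 shares of 420,000. Samir and Esperanza each take 420,000. The 2 shares of the deceased (Henrik and Zelie) are combined into a pool of 840,000.
That pool (840,000) is divided at the great-grandchildren's generation equally among Joris, Gemma, Gita, Greta, and Elio: 168,000 each.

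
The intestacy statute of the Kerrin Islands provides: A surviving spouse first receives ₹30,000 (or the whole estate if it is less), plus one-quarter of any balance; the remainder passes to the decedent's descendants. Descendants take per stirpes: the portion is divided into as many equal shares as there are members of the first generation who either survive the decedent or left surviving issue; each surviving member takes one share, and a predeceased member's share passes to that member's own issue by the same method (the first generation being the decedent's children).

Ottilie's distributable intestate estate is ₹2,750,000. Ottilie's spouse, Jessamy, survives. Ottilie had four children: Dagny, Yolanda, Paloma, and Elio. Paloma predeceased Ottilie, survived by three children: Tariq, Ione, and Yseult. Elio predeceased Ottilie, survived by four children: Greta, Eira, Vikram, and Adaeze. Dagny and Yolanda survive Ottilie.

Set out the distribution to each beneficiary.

Jessamy: ₹710,000; Dagny: ₹510,000; Yolanda: ₹510,000; Tariq: ₹170,000; Ione: ₹170,000; Yseult: ₹170,000; Greta: ₹127,500; Eira: ₹127,500; Vikram: ₹127,500; Adaeze: ₹127,500

Jessamy first takes ₹30,000, leaving a balance of ₹2,720,000. Jessamy then takes one-quarter of the balance (₹680,000), for a total of ₹710,000. The remaining ₹2,040,000 passes to the descendants.
The descendants' portion (₹2,040,000) is divided into 4 shares of ₹510,000: Dagny and Yolanda each take ₹510,000; Paloma's ₹510,000 share passes to Paloma's issue; Elio's ₹510,000 share passes to Elio's issue.
Paloma's share (₹510,000) is divided into 3 shares of ₹170,000: Tariq, Ione, and Yseult each take ₹170,000.
Elio's share (₹510,000) is divided into 4 shares of ₹127,500: Greta, Eira, Vikram, and Adaeze each take ₹127,500.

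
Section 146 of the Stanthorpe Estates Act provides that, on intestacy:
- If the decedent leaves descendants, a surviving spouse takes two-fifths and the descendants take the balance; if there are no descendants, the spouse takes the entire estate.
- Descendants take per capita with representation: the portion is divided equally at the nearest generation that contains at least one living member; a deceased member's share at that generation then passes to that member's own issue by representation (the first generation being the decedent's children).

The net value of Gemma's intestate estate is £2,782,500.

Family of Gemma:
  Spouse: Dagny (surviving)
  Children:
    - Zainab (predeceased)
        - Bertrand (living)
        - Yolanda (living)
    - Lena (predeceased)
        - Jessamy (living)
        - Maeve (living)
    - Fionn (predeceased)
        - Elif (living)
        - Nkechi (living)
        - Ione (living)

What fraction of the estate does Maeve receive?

Maeve receives 3/35 of the estate.

Dagny takes two-fifths of £2,782,500 = £1,113,000. The remaining £1,669,500 passes to the descendants.
No child survives, so the initial division is made at the grandchildren's generation.
The descendants' portion (£1,669,500) is divided into 7 shares of £238,500: Bertrand, Yolanda, Jessamy, Maeve, Elif, Nkechi, and Ione each take £238,500.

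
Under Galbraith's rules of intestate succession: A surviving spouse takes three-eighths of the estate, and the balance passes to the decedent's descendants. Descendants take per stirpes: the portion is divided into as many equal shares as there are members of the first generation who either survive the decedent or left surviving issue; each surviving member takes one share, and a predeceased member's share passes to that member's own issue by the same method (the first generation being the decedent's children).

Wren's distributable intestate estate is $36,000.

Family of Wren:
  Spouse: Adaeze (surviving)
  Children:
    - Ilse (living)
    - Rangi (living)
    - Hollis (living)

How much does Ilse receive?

Adaeze takes three-eighths of $36,000 = $13,500. The remaining $22,500 passes to the descendants.
The descendants' portion ($22,500) is divided into 3 shares of $7,500: Ilse, Rangi, and Hollis each take $7,500.

Ilse receives $7,500.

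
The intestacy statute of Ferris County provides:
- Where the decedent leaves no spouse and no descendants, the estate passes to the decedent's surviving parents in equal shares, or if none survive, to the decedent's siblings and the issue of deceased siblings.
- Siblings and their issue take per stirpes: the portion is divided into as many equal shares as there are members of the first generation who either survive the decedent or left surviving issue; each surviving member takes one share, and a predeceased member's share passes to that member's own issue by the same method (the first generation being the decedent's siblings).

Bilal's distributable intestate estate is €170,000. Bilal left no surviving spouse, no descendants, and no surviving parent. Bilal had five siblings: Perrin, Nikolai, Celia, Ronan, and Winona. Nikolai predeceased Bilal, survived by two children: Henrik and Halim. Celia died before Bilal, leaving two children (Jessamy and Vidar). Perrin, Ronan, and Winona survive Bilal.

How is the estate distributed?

Perrin: €34,000; Henrik: €17,000; Halim: €17,000; Jessamy: €17,000; Vidar: €17,000; Ronan: €34,000; Winona: €34,000

The entire €170,000 passes to the siblings and their issue.
That amount (€170,000) is divided into 5 shares of €34,000: Perrin, Ronan, and Winona each take €34,000; Nikolai's €34,000 share passes to Nikolai's issue; Celia's €34,000 share passes to Celia's issue.
Nikolai's share (€34,000) is divided into 2 shares of €17,000: Henrik and Halim each take €17,000.
Celia's share (€34,000) is divided into 2 shares of €17,000: Jessamy and Vidar each take €17,000.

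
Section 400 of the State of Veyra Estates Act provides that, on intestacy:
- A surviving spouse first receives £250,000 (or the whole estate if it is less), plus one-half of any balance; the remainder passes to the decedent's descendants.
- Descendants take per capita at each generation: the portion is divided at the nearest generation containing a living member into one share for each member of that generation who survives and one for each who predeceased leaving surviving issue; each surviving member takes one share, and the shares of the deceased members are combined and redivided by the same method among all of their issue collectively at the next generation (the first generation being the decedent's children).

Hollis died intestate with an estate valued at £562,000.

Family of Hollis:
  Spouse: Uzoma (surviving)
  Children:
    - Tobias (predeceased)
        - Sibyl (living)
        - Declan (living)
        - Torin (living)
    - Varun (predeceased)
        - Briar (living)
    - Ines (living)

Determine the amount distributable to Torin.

Uzoma first takes £250,000, leaving a balance of £312,000. Uzoma then takes one-half of the balance (£156,000), for a total of £406,000. The remaining £156,000 passes to the descendants.
The descendants' portion (£156,000) is divided at the children's generation into 3 shares of £52,000. Ines takes £52,000. The 2 shares of the deceased (Tobias and Varun) are combined into a pool of £104,000.
That pool (£104,000) is divided at the grandchildren's generation equally among Sibyl, Declan, Torin, and Briar: £26,000 each.

Torin receives £26,000.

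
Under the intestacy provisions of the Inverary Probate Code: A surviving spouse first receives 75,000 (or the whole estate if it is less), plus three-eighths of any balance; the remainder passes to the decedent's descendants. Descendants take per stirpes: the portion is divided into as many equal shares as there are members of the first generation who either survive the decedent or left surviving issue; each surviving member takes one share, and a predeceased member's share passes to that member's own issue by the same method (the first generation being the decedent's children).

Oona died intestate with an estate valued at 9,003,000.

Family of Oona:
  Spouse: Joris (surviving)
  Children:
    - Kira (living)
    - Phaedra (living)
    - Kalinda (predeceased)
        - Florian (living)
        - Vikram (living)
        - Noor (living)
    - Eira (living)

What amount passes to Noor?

Noor receives 465,000.

Joris first takes 75,000, leaving a balance of 8,928,000. Joris then takes three-eighths of the balance (3,348,000), for a total of 3,423,000. The remaining 5,580,000 passes to the descendants.
The descendants' portion (5,580,000) is divided into 4 shares of 1,395,000: Kira, Phaedra, and Eira each take 1,395,000; Kalinda's 1,395,000 share passes to Kalinda's issue.
Kalinda's share (1,395,000) is divided into 3 shares of 465,000: Florian, Vikram, and Noor each take 465,000.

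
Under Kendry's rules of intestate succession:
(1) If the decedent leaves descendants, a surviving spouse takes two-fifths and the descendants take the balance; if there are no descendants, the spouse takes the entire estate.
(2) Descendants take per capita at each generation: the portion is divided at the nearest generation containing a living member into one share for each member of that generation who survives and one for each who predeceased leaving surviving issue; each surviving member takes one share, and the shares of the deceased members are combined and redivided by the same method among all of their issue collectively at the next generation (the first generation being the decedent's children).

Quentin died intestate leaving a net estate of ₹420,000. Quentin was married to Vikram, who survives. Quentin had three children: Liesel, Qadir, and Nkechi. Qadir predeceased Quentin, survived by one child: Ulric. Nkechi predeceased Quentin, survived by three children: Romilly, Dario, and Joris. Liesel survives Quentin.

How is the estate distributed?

Vikram: ₹168,000; Liesel: ₹84,000; Ulric: ₹42,000; Romilly: ₹42,000; Dario: ₹42,000; Joris: ₹42,000

Vikram takes two-fifths of ₹420,000 = ₹168,000. The remaining ₹252,000 passes to the descendants.
The descendants' portion (₹252,000) is divided at the children's generation into 3 shares of ₹84,000. Liesel takes ₹84,000. The 2 shares of the deceased (Qadir and Nkechi) are combined into a pool of ₹168,000.
That pool (₹168,000) is divided at the grandchildren's generation equally among Ulric, Romilly, Dario, and Joris: ₹42,000 each.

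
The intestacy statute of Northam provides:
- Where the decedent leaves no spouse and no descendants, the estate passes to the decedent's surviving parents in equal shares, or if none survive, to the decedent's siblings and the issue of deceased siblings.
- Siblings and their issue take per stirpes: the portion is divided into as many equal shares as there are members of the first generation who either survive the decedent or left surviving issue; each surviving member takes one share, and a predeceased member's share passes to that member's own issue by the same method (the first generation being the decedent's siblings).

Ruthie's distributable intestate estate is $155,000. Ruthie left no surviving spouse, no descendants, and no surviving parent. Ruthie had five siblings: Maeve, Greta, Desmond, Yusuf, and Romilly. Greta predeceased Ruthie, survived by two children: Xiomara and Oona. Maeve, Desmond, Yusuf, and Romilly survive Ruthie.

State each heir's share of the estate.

The entire $155,000 passes to the siblings and their issue.
That amount ($155,000) is divided into 5 shares of $31,000: Maeve, Desmond, Yusuf, and Romilly each take $31,000; Greta's $31,000 share passes to Greta's issue.
Greta's share ($31,000) is divided into 2 shares of $15,500: Xiomara and Oona each take $15,500.

Maeve: $31,000; Xiomara: $15,500; Oona: $15,500; Desmond: $31,000; Yusuf: $31,000; Romilly: $31,000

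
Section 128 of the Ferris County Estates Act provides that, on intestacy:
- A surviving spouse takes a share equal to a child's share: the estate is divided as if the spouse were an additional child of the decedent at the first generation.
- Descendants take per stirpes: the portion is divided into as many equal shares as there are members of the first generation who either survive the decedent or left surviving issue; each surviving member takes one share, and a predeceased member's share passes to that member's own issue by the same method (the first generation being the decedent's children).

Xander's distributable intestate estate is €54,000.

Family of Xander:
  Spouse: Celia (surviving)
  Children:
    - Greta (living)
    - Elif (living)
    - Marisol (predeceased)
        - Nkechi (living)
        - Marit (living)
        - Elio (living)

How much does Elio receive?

Elio receives €4,500.

The spouse counts as an additional share at the children's level, so there are 4 primary shares of €13,500. Celia takes one such share (€13,500).
The children's combined portion (€40,500) is divided into 3 shares of €13,500: Greta and Elif each take €13,500; Marisol's €13,500 share passes to Marisol's issue.
Marisol's share (€13,500) is divided into 3 shares of €4,500: Nkechi, Marit, and Elio each take €4,500.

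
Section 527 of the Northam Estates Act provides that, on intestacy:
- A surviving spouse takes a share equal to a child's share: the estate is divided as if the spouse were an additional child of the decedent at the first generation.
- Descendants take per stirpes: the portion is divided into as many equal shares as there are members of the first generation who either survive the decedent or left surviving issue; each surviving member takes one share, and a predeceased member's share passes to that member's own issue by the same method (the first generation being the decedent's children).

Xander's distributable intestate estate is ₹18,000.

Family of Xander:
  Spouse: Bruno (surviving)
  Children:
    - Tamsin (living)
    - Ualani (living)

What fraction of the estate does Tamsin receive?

Tamsin receives 1/3 of the estate.

The spouse counts as an additional share at the children's level, so there are 3 primary shares of ₹6,000. Bruno takes one such share (₹6,000).
The children's combined portion (₹12,000) is divided into 2 shares of ₹6,000: Tamsin and Ualani each take ₹6,000.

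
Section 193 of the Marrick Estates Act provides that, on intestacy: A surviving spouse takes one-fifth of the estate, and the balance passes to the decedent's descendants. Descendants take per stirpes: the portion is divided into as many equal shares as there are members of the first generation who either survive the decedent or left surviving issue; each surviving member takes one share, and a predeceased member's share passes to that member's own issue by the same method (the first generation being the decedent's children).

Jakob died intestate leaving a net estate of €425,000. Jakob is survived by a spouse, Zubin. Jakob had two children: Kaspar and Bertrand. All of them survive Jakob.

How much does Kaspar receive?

Kaspar receives €170,000.

Zubin takes one-fifth of €425,000 = €85,000. The remaining €340,000 passes to the descendants.
The descendants' portion (€340,000) is divided into 2 shares of €170,000: Kaspar and Bertrand each take €170,000.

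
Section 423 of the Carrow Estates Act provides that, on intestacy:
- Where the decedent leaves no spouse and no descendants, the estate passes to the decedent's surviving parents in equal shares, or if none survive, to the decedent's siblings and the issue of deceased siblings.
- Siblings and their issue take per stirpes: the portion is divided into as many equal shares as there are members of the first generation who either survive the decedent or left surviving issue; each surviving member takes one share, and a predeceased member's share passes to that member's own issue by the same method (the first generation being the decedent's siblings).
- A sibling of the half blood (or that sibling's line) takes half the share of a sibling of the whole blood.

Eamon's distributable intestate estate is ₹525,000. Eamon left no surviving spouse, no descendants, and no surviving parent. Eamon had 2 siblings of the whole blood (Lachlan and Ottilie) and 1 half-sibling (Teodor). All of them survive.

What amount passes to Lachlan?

The entire ₹525,000 passes to the siblings and their issue.
Counting each half-blood sibling's line as half a unit, there are 5/2 units in ₹525,000, so one unit is ₹210,000. Whole-blood lines (Lachlan and Ottilie) take ₹210,000 each; half-blood lines (Teodor) take ₹105,000 each.

Lachlan receives ₹210,000.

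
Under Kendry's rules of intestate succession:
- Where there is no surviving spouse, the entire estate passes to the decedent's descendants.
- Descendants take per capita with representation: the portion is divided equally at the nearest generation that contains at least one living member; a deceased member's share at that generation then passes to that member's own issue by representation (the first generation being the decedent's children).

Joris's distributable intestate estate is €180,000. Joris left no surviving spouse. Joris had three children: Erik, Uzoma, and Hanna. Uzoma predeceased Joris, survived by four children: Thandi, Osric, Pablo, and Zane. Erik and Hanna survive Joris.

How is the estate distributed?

Erik: €60,000; Thandi: €15,000; Osric: €15,000; Pablo: €15,000; Zane: €15,000; Hanna: €60,000

The entire €180,000 passes to the descendants.
That amount (€180,000) is divided into 3 shares of €60,000: Erik and Hanna each take €60,000; Uzoma's €60,000 share passes to Uzoma's issue.
Uzoma's share (€60,000) is divided into 4 shares of €15,000: Thandi, Osric, Pablo, and Zane each take €15,000.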